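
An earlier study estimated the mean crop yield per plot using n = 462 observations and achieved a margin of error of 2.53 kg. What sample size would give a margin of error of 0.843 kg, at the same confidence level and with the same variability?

Margin of error scales as 1/√n, so n₂ = n₁·(E₁/E₂)².
n₂ = 462 × (2.53/0.843)² = 462 × 9.007 = 4161.23
Round up: n₂ = 4162.

n = 4162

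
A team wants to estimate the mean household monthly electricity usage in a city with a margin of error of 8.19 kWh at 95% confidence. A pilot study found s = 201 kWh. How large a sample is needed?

For a mean, the margin of error is E = z·σ/√n, so n = (zσ/E)².
At 95% confidence, z = 1.960.
n = (1.960 × 201 / 8.19)² = 2313.86
Round up: n = 2314.

2314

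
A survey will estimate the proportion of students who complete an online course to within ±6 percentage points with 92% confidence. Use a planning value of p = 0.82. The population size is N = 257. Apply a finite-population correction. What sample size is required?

For a proportion with margin E = 0.06 at 92% confidence, z = 1.751.
n = p̂(1−p̂)(z/E)² = 0.82 × 0.18 × (1.751/0.06)² = 125.71 — call this n₀.
Finite-population correction with N = 257: n = n₀ / (1 + (n₀−1)/N) = 125.71 / 1.485 = 84.65
Round up: n = 85.

85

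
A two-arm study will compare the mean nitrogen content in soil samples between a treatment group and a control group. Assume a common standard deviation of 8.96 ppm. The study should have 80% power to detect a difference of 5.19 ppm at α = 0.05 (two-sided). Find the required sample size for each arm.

47 per group

For two equal groups, n per group = 2·((z_{α/2} + z_β)·σ/δ)².
z_{α/2} = 1.960; z_β = 0.842 (power 80%).
n = 2 × (2.802 × 8.96 / 5.19)² = 2 × 23.40 = 46.80
Round up: n = 47 per group.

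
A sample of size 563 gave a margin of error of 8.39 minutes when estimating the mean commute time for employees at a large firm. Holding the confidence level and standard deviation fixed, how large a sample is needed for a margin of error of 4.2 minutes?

Margin of error scales as 1/√n, so n₂ = n₁·(E₁/E₂)².
n₂ = 563 × (8.39/4.2)² = 563 × 3.99 = 2246.37
Round up: n₂ = 2247.

2247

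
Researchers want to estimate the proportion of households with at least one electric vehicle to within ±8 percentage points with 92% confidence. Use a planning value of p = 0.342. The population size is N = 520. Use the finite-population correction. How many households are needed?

90

For a proportion with margin E = 0.08 at 92% confidence, z = 1.751.
n = p̂(1−p̂)(z/E)² = 0.342 × 0.658 × (1.751/0.08)² = 107.81 — call this n₀.
Finite-population correction with N = 520: n = n₀ / (1 + (n₀−1)/N) = 107.81 / 1.205 = 89.47
Round up: n = 90.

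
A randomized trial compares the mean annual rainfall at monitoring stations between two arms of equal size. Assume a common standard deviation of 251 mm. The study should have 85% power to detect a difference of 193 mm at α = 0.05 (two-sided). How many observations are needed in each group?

31 per group

For two equal groups, n per group = 2·((z_{α/2} + z_β)·σ/δ)².
z_{α/2} = 1.960; z_β = 1.036 (power 85%).
n = 2 × (2.996 × 251 / 193)² = 2 × 15.18 = 30.36
Round up: n = 31 per group.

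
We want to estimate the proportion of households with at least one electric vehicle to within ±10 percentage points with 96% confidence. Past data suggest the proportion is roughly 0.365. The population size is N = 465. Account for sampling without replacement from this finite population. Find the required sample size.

For a proportion with margin E = 0.1 at 96% confidence, z = 2.054.
n = p̂(1−p̂)(z/E)² = 0.365 × 0.635 × (2.054/0.1)² = 97.78 — call this n₀.
Finite-population correction with N = 465: n = n₀ / (1 + (n₀−1)/N) = 97.78 / 1.208 = 80.94
Round up: n = 81.

81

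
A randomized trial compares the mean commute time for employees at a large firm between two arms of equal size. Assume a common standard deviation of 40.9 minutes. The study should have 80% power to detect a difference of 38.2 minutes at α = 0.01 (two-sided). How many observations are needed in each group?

27 per group

For two equal groups, n per group = 2·((z_{α/2} + z_β)·σ/δ)².
z_{α/2} = 2.576; z_β = 0.842 (power 80%).
n = 2 × (3.418 × 40.9 / 38.2)² = 2 × 13.39 = 26.78
Round up: n = 27 per group.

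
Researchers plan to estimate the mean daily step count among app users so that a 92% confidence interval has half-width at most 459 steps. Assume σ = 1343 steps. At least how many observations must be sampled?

For a mean, the margin of error is E = z·σ/√n, so n = (zσ/E)².
At 92% confidence, z = 1.751.
n = (1.751 × 1343 / 459)² = 26.25
Round up: n = 27.

27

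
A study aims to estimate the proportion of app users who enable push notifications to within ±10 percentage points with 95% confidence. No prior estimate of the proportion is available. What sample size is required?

n = 97

For a proportion with margin E = 0.1 at 95% confidence, z = 1.960.
With no prior estimate, use p = 0.5, which maximizes p(1−p) at 0.25.
n = 0.25 × (z/E)² = 0.25 × (1.960/0.1)² = 96.04
Round up: n = 97.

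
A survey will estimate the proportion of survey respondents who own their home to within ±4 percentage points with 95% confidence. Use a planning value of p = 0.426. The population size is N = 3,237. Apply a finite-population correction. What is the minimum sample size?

n = 498

For a proportion with margin E = 0.04 at 95% confidence, z = 1.960.
n = p̂(1−p̂)(z/E)² = 0.426 × 0.574 × (1.960/0.04)² = 587.10 — call this n₀.
Finite-population correction with N = 3,237: n = n₀ / (1 + (n₀−1)/N) = 587.10 / 1.181 = 497.12
Round up: n = 498.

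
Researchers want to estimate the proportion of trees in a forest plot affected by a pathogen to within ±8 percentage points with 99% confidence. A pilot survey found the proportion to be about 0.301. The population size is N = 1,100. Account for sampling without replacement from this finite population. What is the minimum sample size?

183

For a proportion with margin E = 0.08 at 99% confidence, z = 2.576.
n = p̂(1−p̂)(z/E)² = 0.301 × 0.699 × (2.576/0.08)² = 218.15 — call this n₀.
Finite-population correction with N = 1,100: n = n₀ / (1 + (n₀−1)/N) = 218.15 / 1.197 = 182.25
Round up: n = 183.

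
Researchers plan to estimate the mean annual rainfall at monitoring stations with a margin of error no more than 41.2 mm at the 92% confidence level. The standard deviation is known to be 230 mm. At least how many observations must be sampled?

For a mean, the margin of error is E = z·σ/√n, so n = (zσ/E)².
At 92% confidence, z = 1.751.
n = (1.751 × 230 / 41.2)² = 95.55
Round up: n = 96.

96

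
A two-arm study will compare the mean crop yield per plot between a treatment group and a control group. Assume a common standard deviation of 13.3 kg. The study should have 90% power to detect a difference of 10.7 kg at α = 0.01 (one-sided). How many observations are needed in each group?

41 per group

For two equal groups, n per group = 2·((z_α + z_β)·σ/δ)².
z_α = 2.326; z_β = 1.282 (power 90%).
n = 2 × (3.608 × 13.3 / 10.7)² = 2 × 20.11 = 40.22
Round up: n = 41 per group.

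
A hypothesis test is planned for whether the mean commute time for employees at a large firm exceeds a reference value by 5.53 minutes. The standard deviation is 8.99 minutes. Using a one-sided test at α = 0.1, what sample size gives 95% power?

For a one-sample z-test, n = ((z_α + z_β)·σ/δ)².
z_α = 1.282 (one-sided α = 0.1); z_β = 1.645 (power 95% → β = 0.05).
n = (2.927 × 8.99 / 5.53)² = 22.64
Round up: n = 23.

23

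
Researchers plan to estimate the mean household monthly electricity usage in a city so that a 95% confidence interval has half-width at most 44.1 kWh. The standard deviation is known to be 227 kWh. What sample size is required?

For a mean, the margin of error is E = z·σ/√n, so n = (zσ/E)².
At 95% confidence, z = 1.960.
n = (1.960 × 227 / 44.1)² = 101.79
Round up: n = 102.

102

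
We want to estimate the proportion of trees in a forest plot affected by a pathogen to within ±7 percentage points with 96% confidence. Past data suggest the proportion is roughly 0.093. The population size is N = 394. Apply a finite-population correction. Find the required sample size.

For a proportion with margin E = 0.07 at 96% confidence, z = 2.054.
n = p̂(1−p̂)(z/E)² = 0.093 × 0.907 × (2.054/0.07)² = 72.63 — call this n₀.
Finite-population correction with N = 394: n = n₀ / (1 + (n₀−1)/N) = 72.63 / 1.182 = 61.45
Round up: n = 62.

62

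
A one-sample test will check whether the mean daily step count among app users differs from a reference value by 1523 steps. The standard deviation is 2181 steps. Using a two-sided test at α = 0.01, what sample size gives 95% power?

n = 37

For a one-sample z-test, n = ((z_{α/2} + z_β)·σ/δ)².
z_{α/2} = 2.576 (two-sided α = 0.01); z_β = 1.645 (power 95% → β = 0.05).
n = (4.221 × 2181 / 1523)² = 36.54
Round up: n = 37.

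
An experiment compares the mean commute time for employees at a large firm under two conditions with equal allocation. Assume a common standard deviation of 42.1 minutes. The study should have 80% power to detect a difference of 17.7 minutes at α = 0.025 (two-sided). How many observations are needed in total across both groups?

216 total

For two equal groups, n per group = 2·((z_{α/2} + z_β)·σ/δ)².
z_{α/2} = 2.241; z_β = 0.842 (power 80%).
n = 2 × (3.083 × 42.1 / 17.7)² = 2 × 53.77 = 107.54
Round up: n = 108 per group.
Total across both groups: 2 × 108 = 216.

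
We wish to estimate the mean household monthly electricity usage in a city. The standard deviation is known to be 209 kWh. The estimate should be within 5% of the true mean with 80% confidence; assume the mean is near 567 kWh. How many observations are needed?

For a mean, the margin of error is E = z·σ/√n, so n = (zσ/E)².
At 80% confidence, z = 1.282.
E = 5% of 567 = 28.35 kWh.
n = (1.282 × 209 / 28.35)² = 89.32
Round up: n = 90.

90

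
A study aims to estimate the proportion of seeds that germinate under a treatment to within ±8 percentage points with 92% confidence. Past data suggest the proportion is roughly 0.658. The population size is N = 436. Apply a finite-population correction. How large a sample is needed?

87

For a proportion with margin E = 0.08 at 92% confidence, z = 1.751.
n = p̂(1−p̂)(z/E)² = 0.658 × 0.342 × (1.751/0.08)² = 107.81 — call this n₀.
Finite-population correction with N = 436: n = n₀ / (1 + (n₀−1)/N) = 107.81 / 1.245 = 86.59
Round up: n = 87.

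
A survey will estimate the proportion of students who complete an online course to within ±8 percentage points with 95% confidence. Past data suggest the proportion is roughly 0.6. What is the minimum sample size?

For a proportion with margin E = 0.08 at 95% confidence, z = 1.960.
n = p̂(1−p̂)(z/E)² = 0.6 × 0.4 × (1.960/0.08)² = 144.06
Round up: n = 145.

145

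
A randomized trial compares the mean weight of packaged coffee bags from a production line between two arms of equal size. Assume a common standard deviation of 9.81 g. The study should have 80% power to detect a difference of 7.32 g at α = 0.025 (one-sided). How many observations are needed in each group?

29 per group

For two equal groups, n per group = 2·((z_α + z_β)·σ/δ)².
z_α = 1.960; z_β = 0.842 (power 80%).
n = 2 × (2.802 × 9.81 / 7.32)² = 2 × 14.10 = 28.20
Round up: n = 29 per group.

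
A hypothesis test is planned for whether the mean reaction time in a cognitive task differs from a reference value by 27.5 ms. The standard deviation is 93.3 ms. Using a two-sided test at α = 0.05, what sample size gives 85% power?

n = 104

For a one-sample z-test, n = ((z_{α/2} + z_β)·σ/δ)².
z_{α/2} = 1.960 (two-sided α = 0.05); z_β = 1.036 (power 85% → β = 0.15).
n = (2.996 × 93.3 / 27.5)² = 103.32
Round up: n = 104.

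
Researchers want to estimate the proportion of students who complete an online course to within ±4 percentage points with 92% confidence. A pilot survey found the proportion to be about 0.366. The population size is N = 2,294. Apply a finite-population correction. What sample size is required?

For a proportion with margin E = 0.04 at 92% confidence, z = 1.751.
n = p̂(1−p̂)(z/E)² = 0.366 × 0.634 × (1.751/0.04)² = 444.65 — call this n₀.
Finite-population correction with N = 2,294: n = n₀ / (1 + (n₀−1)/N) = 444.65 / 1.193 = 372.72
Round up: n = 373.

373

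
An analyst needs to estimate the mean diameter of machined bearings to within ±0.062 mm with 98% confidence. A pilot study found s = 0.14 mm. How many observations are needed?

n = 28

For a mean, the margin of error is E = z·σ/√n, so n = (zσ/E)².
At 98% confidence, z = 2.326.
n = (2.326 × 0.14 / 0.062)² = 27.59
Round up: n = 28.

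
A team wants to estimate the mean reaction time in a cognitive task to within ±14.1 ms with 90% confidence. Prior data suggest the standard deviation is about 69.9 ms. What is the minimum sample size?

67

For a mean, the margin of error is E = z·σ/√n, so n = (zσ/E)².
At 90% confidence, z = 1.645.
n = (1.645 × 69.9 / 14.1)² = 66.50
Round up: n = 67.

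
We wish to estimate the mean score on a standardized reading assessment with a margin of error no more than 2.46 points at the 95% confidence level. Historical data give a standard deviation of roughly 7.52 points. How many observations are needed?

36

For a mean, the margin of error is E = z·σ/√n, so n = (zσ/E)².
At 95% confidence, z = 1.960.
n = (1.960 × 7.52 / 2.46)² = 35.90
Round up: n = 36.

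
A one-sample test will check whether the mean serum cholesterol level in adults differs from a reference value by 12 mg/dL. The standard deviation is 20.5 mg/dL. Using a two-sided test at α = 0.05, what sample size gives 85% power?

27

For a one-sample z-test, n = ((z_{α/2} + z_β)·σ/δ)².
z_{α/2} = 1.960 (two-sided α = 0.05); z_β = 1.036 (power 85% → β = 0.15).
n = (2.996 × 20.5 / 12)² = 26.20
Round up: n = 27.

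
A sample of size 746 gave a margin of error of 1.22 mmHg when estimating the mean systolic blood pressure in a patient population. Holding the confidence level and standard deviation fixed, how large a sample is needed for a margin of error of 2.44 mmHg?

187

Margin of error scales as 1/√n, so n₂ = n₁·(E₁/E₂)².
n₂ = 746 × (1.22/2.44)² = 746 × 0.25 = 186.50
Round up: n₂ = 187.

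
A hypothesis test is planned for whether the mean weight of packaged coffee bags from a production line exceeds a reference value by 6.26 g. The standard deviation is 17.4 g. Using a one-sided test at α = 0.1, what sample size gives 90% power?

n = 51

For a one-sample z-test, n = ((z_α + z_β)·σ/δ)².
z_α = 1.282 (one-sided α = 0.1); z_β = 1.282 (power 90% → β = 0.1).
n = (2.564 × 17.4 / 6.26)² = 50.79
Round up: n = 51.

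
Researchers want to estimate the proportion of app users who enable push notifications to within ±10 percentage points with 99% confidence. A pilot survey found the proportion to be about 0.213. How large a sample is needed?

n = 112

For a proportion with margin E = 0.1 at 99% confidence, z = 2.576.
n = p̂(1−p̂)(z/E)² = 0.213 × 0.787 × (2.576/0.1)² = 111.24
Round up: n = 112.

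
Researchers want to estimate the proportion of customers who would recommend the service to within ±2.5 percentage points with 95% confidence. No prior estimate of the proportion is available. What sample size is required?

1537

For a proportion with margin E = 0.025 at 95% confidence, z = 1.960.
With no prior estimate, use p = 0.5, which maximizes p(1−p) at 0.25.
n = 0.25 × (z/E)² = 0.25 × (1.960/0.025)² = 1536.64
Round up: n = 1537.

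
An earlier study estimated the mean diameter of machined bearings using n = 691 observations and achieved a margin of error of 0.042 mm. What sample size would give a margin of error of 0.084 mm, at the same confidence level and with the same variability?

Margin of error scales as 1/√n, so n₂ = n₁·(E₁/E₂)².
n₂ = 691 × (0.042/0.084)² = 691 × 0.25 = 172.75
Round up: n₂ = 173.

n = 173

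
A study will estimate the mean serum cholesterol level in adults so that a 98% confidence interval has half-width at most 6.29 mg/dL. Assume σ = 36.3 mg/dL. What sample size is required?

181

For a mean, the margin of error is E = z·σ/√n, so n = (zσ/E)².
At 98% confidence, z = 2.326.
n = (2.326 × 36.3 / 6.29)² = 180.19
Round up: n = 181.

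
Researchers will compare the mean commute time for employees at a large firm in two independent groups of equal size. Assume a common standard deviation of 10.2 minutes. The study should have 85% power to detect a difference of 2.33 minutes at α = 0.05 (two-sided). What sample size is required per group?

345 per group

For two equal groups, n per group = 2·((z_{α/2} + z_β)·σ/δ)².
z_{α/2} = 1.960; z_β = 1.036 (power 85%).
n = 2 × (2.996 × 10.2 / 2.33)² = 2 × 172.02 = 344.04
Round up: n = 345 per group.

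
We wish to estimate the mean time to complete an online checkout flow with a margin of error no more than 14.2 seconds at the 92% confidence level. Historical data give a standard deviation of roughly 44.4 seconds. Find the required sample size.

For a mean, the margin of error is E = z·σ/√n, so n = (zσ/E)².
At 92% confidence, z = 1.751.
n = (1.751 × 44.4 / 14.2)² = 29.98
Round up: n = 30.

n = 30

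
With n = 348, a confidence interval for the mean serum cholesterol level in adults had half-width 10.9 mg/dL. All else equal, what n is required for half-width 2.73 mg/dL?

Margin of error scales as 1/√n, so n₂ = n₁·(E₁/E₂)².
n₂ = 348 × (10.9/2.73)² = 348 × 15.94 = 5547.12
Round up: n₂ = 5548.

5548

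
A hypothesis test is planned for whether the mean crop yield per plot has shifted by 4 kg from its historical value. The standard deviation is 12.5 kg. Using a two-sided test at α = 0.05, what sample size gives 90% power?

103

For a one-sample z-test, n = ((z_{α/2} + z_β)·σ/δ)².
z_{α/2} = 1.960 (two-sided α = 0.05); z_β = 1.282 (power 90% → β = 0.1).
n = (3.242 × 12.5 / 4)² = 102.64
Round up: n = 103.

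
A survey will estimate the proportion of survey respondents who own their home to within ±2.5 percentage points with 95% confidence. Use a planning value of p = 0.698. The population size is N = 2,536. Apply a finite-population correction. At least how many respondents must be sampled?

858

For a proportion with margin E = 0.025 at 95% confidence, z = 1.960.
n = p̂(1−p̂)(z/E)² = 0.698 × 0.302 × (1.960/0.025)² = 1295.67 — call this n₀.
Finite-population correction with N = 2,536: n = n₀ / (1 + (n₀−1)/N) = 1295.67 / 1.511 = 857.49
Round up: n = 858.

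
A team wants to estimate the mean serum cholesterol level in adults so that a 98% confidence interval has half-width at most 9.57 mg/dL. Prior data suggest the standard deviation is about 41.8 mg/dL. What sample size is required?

n = 104

For a mean, the margin of error is E = z·σ/√n, so n = (zσ/E)².
At 98% confidence, z = 2.326.
n = (2.326 × 41.8 / 9.57)² = 103.22
Round up: n = 104.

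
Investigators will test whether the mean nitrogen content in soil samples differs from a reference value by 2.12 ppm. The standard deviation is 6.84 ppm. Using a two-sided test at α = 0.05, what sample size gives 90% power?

110

For a one-sample z-test, n = ((z_{α/2} + z_β)·σ/δ)².
z_{α/2} = 1.960 (two-sided α = 0.05); z_β = 1.282 (power 90% → β = 0.1).
n = (3.242 × 6.84 / 2.12)² = 109.41
Round up: n = 110.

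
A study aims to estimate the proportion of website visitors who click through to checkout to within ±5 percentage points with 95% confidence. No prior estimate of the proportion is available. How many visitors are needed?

For a proportion with margin E = 0.05 at 95% confidence, z = 1.960.
With no prior estimate, use p = 0.5, which maximizes p(1−p) at 0.25.
n = 0.25 × (z/E)² = 0.25 × (1.960/0.05)² = 384.16
Round up: n = 385.

385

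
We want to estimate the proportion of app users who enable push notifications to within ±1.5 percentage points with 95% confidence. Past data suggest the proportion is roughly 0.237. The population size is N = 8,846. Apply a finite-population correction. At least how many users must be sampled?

2289

For a proportion with margin E = 0.015 at 95% confidence, z = 1.960.
n = p̂(1−p̂)(z/E)² = 0.237 × 0.763 × (1.960/0.015)² = 3087.47 — call this n₀.
Finite-population correction with N = 8,846: n = n₀ / (1 + (n₀−1)/N) = 3087.47 / 1.349 = 2288.71
Round up: n = 2289.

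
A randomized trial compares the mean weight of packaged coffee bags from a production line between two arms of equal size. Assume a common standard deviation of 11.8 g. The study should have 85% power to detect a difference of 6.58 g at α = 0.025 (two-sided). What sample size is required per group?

For two equal groups, n per group = 2·((z_{α/2} + z_β)·σ/δ)².
z_{α/2} = 2.241; z_β = 1.036 (power 85%).
n = 2 × (3.277 × 11.8 / 6.58)² = 2 × 34.54 = 69.08
Round up: n = 70 per group.

70 per group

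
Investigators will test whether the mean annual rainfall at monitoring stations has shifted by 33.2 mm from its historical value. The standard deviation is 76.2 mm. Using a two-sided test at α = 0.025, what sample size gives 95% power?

80

For a one-sample z-test, n = ((z_{α/2} + z_β)·σ/δ)².
z_{α/2} = 2.241 (two-sided α = 0.025); z_β = 1.645 (power 95% → β = 0.05).
n = (3.886 × 76.2 / 33.2)² = 79.55
Round up: n = 80.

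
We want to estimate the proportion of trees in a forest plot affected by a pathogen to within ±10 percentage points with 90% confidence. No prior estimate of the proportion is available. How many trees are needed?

For a proportion with margin E = 0.1 at 90% confidence, z = 1.645.
With no prior estimate, use p = 0.5, which maximizes p(1−p) at 0.25.
n = 0.25 × (z/E)² = 0.25 × (1.645/0.1)² = 67.65
Round up: n = 68.

68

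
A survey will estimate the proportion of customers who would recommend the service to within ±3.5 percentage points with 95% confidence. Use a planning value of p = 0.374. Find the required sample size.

735

For a proportion with margin E = 0.035 at 95% confidence, z = 1.960.
n = p̂(1−p̂)(z/E)² = 0.374 × 0.626 × (1.960/0.035)² = 734.21
Round up: n = 735.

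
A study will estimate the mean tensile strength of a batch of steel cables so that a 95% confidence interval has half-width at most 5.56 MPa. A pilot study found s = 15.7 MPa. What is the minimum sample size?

n = 31

For a mean, the margin of error is E = z·σ/√n, so n = (zσ/E)².
At 95% confidence, z = 1.960.
n = (1.960 × 15.7 / 5.56)² = 30.63
Round up: n = 31.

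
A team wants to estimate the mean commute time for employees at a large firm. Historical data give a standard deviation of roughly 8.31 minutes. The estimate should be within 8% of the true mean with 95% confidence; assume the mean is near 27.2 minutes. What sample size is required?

For a mean, the margin of error is E = z·σ/√n, so n = (zσ/E)².
At 95% confidence, z = 1.960.
E = 8% of 27.2 = 2.176 minutes.
n = (1.960 × 8.31 / 2.176)² = 56.03
Round up: n = 57.

57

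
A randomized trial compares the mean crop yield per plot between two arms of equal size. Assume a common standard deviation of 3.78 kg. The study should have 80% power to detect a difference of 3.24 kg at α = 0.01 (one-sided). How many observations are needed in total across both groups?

For two equal groups, n per group = 2·((z_α + z_β)·σ/δ)².
z_α = 2.326; z_β = 0.842 (power 80%).
n = 2 × (3.168 × 3.78 / 3.24)² = 2 × 13.66 = 27.32
Round up: n = 28 per group.
Total across both groups: 2 × 28 = 56.

56 total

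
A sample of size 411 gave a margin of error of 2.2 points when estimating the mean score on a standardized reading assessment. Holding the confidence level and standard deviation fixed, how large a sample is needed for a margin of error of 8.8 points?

26

Margin of error scales as 1/√n, so n₂ = n₁·(E₁/E₂)².
n₂ = 411 × (2.2/8.8)² = 411 × 0.0625 = 25.69
Round up: n₂ = 26.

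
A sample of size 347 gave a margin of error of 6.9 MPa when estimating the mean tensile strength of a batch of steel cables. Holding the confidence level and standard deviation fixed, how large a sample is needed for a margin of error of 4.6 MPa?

Margin of error scales as 1/√n, so n₂ = n₁·(E₁/E₂)².
n₂ = 347 × (6.9/4.6)² = 347 × 2.25 = 780.75
Round up: n₂ = 781.

781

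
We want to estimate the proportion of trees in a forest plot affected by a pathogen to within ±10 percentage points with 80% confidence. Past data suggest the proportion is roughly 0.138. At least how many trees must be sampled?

20

For a proportion with margin E = 0.1 at 80% confidence, z = 1.282.
n = p̂(1−p̂)(z/E)² = 0.138 × 0.862 × (1.282/0.1)² = 19.55
Round up: n = 20.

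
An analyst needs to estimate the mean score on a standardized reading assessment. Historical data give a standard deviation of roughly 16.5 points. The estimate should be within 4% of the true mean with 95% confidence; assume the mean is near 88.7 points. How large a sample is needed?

84

For a mean, the margin of error is E = z·σ/√n, so n = (zσ/E)².
At 95% confidence, z = 1.960.
E = 4% of 88.7 = 3.548 points.
n = (1.960 × 16.5 / 3.548)² = 83.08
Round up: n = 84.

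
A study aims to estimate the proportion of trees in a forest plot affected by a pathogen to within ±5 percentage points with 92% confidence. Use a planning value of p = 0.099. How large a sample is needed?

For a proportion with margin E = 0.05 at 92% confidence, z = 1.751.
n = p̂(1−p̂)(z/E)² = 0.099 × 0.901 × (1.751/0.05)² = 109.39
Round up: n = 110.

110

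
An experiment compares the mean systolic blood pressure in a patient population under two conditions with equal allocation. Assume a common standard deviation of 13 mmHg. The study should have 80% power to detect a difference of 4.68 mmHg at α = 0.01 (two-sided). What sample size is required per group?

For two equal groups, n per group = 2·((z_{α/2} + z_β)·σ/δ)².
z_{α/2} = 2.576; z_β = 0.842 (power 80%).
n = 2 × (3.418 × 13 / 4.68)² = 2 × 90.14 = 180.28
Round up: n = 181 per group.

181 per group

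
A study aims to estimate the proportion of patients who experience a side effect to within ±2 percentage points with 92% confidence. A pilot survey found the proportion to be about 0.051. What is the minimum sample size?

For a proportion with margin E = 0.02 at 92% confidence, z = 1.751.
n = p̂(1−p̂)(z/E)² = 0.051 × 0.949 × (1.751/0.02)² = 370.98
Round up: n = 371.

n = 371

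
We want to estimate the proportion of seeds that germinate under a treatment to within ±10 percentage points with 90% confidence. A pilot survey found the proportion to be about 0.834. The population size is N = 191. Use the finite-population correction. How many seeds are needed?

32

For a proportion with margin E = 0.1 at 90% confidence, z = 1.645.
n = p̂(1−p̂)(z/E)² = 0.834 × 0.166 × (1.645/0.1)² = 37.46 — call this n₀.
Finite-population correction with N = 191: n = n₀ / (1 + (n₀−1)/N) = 37.46 / 1.191 = 31.45
Round up: n = 32.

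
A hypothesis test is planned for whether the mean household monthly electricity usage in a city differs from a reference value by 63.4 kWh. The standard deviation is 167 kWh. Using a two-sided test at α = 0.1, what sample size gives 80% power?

43

For a one-sample z-test, n = ((z_{α/2} + z_β)·σ/δ)².
z_{α/2} = 1.645 (two-sided α = 0.1); z_β = 0.842 (power 80% → β = 0.2).
n = (2.487 × 167 / 63.4)² = 42.91
Round up: n = 43.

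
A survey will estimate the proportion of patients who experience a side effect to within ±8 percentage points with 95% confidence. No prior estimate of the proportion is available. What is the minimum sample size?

For a proportion with margin E = 0.08 at 95% confidence, z = 1.960.
With no prior estimate, use p = 0.5, which maximizes p(1−p) at 0.25.
n = 0.25 × (z/E)² = 0.25 × (1.960/0.08)² = 150.06
Round up: n = 151.

n = 151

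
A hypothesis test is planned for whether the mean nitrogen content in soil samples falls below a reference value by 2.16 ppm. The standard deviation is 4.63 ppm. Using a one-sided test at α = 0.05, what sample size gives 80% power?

29

For a one-sample z-test, n = ((z_α + z_β)·σ/δ)².
z_α = 1.645 (one-sided α = 0.05); z_β = 0.842 (power 80% → β = 0.2).
n = (2.487 × 4.63 / 2.16)² = 28.42
Round up: n = 29.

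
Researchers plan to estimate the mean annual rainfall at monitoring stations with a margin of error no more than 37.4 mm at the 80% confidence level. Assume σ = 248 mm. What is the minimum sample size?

For a mean, the margin of error is E = z·σ/√n, so n = (zσ/E)².
At 80% confidence, z = 1.282.
n = (1.282 × 248 / 37.4)² = 72.27
Round up: n = 73.

73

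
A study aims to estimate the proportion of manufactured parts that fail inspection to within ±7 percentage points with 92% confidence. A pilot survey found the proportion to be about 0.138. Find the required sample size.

75

For a proportion with margin E = 0.07 at 92% confidence, z = 1.751.
n = p̂(1−p̂)(z/E)² = 0.138 × 0.862 × (1.751/0.07)² = 74.43
Round up: n = 75.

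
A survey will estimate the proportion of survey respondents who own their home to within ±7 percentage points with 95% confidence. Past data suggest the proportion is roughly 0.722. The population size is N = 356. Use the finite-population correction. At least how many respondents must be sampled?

110

For a proportion with margin E = 0.07 at 95% confidence, z = 1.960.
n = p̂(1−p̂)(z/E)² = 0.722 × 0.278 × (1.960/0.07)² = 157.36 — call this n₀.
Finite-population correction with N = 356: n = n₀ / (1 + (n₀−1)/N) = 157.36 / 1.439 = 109.35
Round up: n = 110.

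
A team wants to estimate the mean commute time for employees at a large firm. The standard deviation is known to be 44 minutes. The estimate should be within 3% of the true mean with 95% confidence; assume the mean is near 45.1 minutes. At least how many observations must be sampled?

For a mean, the margin of error is E = z·σ/√n, so n = (zσ/E)².
At 95% confidence, z = 1.960.
E = 3% of 45.1 = 1.353 minutes.
n = (1.960 × 44 / 1.353)² = 4062.77
Round up: n = 4063.

n = 4063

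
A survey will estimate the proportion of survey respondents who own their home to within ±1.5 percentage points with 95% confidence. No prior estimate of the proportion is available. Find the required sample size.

n = 4269

For a proportion with margin E = 0.015 at 95% confidence, z = 1.960.
With no prior estimate, use p = 0.5, which maximizes p(1−p) at 0.25.
n = 0.25 × (z/E)² = 0.25 × (1.960/0.015)² = 4268.44
Round up: n = 4269.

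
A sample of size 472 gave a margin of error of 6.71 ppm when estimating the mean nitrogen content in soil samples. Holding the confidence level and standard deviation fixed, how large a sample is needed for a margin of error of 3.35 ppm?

1894

Margin of error scales as 1/√n, so n₂ = n₁·(E₁/E₂)².
n₂ = 472 × (6.71/3.35)² = 472 × 4.012 = 1893.66
Round up: n₂ = 1894.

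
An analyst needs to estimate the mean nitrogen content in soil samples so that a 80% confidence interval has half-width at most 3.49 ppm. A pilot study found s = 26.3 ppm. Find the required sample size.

For a mean, the margin of error is E = z·σ/√n, so n = (zσ/E)².
At 80% confidence, z = 1.282.
n = (1.282 × 26.3 / 3.49)² = 93.33
Round up: n = 94.

94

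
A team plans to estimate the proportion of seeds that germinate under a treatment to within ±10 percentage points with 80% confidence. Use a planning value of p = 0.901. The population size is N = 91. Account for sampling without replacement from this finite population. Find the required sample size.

For a proportion with margin E = 0.1 at 80% confidence, z = 1.282.
n = p̂(1−p̂)(z/E)² = 0.901 × 0.099 × (1.282/0.1)² = 14.66 — call this n₀.
Finite-population correction with N = 91: n = n₀ / (1 + (n₀−1)/N) = 14.66 / 1.15 = 12.75
Round up: n = 13.

n = 13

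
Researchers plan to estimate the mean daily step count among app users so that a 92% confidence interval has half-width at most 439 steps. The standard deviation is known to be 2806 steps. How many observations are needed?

For a mean, the margin of error is E = z·σ/√n, so n = (zσ/E)².
At 92% confidence, z = 1.751.
n = (1.751 × 2806 / 439)² = 125.26
Round up: n = 126.

126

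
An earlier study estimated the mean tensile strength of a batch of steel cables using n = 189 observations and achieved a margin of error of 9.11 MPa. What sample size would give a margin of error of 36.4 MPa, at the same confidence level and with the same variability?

Margin of error scales as 1/√n, so n₂ = n₁·(E₁/E₂)².
n₂ = 189 × (9.11/36.4)² = 189 × 0.06264 = 11.84
Round up: n₂ = 12.

12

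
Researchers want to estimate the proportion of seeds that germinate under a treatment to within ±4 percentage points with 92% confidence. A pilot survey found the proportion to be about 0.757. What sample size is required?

For a proportion with margin E = 0.04 at 92% confidence, z = 1.751.
n = p̂(1−p̂)(z/E)² = 0.757 × 0.243 × (1.751/0.04)² = 352.50
Round up: n = 353.

353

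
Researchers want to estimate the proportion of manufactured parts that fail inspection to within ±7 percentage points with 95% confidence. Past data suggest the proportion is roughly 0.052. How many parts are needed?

For a proportion with margin E = 0.07 at 95% confidence, z = 1.960.
n = p̂(1−p̂)(z/E)² = 0.052 × 0.948 × (1.960/0.07)² = 38.65
Round up: n = 39.

39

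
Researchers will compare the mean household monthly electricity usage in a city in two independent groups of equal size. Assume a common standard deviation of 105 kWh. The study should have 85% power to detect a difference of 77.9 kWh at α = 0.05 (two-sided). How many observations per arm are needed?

For two equal groups, n per group = 2·((z_{α/2} + z_β)·σ/δ)².
z_{α/2} = 1.960; z_β = 1.036 (power 85%).
n = 2 × (2.996 × 105 / 77.9)² = 2 × 16.31 = 32.62
Round up: n = 33 per group.

33 per group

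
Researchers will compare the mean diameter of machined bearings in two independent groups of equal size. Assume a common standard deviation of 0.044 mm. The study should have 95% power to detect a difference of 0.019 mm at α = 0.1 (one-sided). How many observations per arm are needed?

For two equal groups, n per group = 2·((z_α + z_β)·σ/δ)².
z_α = 1.282; z_β = 1.645 (power 95%).
n = 2 × (2.927 × 0.044 / 0.019)² = 2 × 45.95 = 91.90
Round up: n = 92 per group.

92 per group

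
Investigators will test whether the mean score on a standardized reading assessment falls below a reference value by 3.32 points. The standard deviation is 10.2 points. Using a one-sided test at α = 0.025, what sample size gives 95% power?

123

For a one-sample z-test, n = ((z_α + z_β)·σ/δ)².
z_α = 1.960 (one-sided α = 0.025); z_β = 1.645 (power 95% → β = 0.05).
n = (3.605 × 10.2 / 3.32)² = 122.67
Round up: n = 123.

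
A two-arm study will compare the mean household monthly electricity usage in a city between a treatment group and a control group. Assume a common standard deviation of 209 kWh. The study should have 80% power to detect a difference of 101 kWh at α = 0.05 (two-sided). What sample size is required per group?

For two equal groups, n per group = 2·((z_{α/2} + z_β)·σ/δ)².
z_{α/2} = 1.960; z_β = 0.842 (power 80%).
n = 2 × (2.802 × 209 / 101)² = 2 × 33.62 = 67.24
Round up: n = 68 per group.

68 per group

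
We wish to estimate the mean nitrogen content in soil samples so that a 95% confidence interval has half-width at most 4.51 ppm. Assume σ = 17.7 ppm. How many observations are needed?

For a mean, the margin of error is E = z·σ/√n, so n = (zσ/E)².
At 95% confidence, z = 1.960.
n = (1.960 × 17.7 / 4.51)² = 59.17
Round up: n = 60.

60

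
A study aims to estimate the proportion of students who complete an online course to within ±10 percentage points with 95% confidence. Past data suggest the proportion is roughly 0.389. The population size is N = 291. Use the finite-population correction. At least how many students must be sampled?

70

For a proportion with margin E = 0.1 at 95% confidence, z = 1.960.
n = p̂(1−p̂)(z/E)² = 0.389 × 0.611 × (1.960/0.1)² = 91.31 — call this n₀.
Finite-population correction with N = 291: n = n₀ / (1 + (n₀−1)/N) = 91.31 / 1.31 = 69.70
Round up: n = 70.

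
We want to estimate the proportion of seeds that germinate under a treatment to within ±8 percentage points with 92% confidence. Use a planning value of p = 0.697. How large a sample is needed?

102

For a proportion with margin E = 0.08 at 92% confidence, z = 1.751.
n = p̂(1−p̂)(z/E)² = 0.697 × 0.303 × (1.751/0.08)² = 101.17
Round up: n = 102.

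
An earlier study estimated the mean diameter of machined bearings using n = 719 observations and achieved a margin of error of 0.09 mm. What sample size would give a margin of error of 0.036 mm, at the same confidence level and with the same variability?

Margin of error scales as 1/√n, so n₂ = n₁·(E₁/E₂)².
n₂ = 719 × (0.09/0.036)² = 719 × 6.25 = 4493.75
Round up: n₂ = 4494.

n = 4494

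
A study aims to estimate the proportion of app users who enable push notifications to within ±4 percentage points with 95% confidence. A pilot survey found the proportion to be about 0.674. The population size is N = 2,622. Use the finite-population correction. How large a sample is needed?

For a proportion with margin E = 0.04 at 95% confidence, z = 1.960.
n = p̂(1−p̂)(z/E)² = 0.674 × 0.326 × (1.960/0.04)² = 527.56 — call this n₀.
Finite-population correction with N = 2,622: n = n₀ / (1 + (n₀−1)/N) = 527.56 / 1.201 = 439.27
Round up: n = 440.

440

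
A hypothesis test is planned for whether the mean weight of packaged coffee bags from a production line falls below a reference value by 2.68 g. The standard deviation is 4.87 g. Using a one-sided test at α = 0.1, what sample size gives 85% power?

n = 18

For a one-sample z-test, n = ((z_α + z_β)·σ/δ)².
z_α = 1.282 (one-sided α = 0.1); z_β = 1.036 (power 85% → β = 0.15).
n = (2.318 × 4.87 / 2.68)² = 17.74
Round up: n = 18.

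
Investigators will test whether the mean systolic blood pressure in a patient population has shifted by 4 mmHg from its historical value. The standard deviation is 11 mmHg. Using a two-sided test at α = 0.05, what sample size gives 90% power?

For a one-sample z-test, n = ((z_{α/2} + z_β)·σ/δ)².
z_{α/2} = 1.960 (two-sided α = 0.05); z_β = 1.282 (power 90% → β = 0.1).
n = (3.242 × 11 / 4)² = 79.49
Round up: n = 80.

80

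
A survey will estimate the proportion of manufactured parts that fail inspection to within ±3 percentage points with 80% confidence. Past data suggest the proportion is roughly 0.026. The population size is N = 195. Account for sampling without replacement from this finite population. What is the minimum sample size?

For a proportion with margin E = 0.03 at 80% confidence, z = 1.282.
n = p̂(1−p̂)(z/E)² = 0.026 × 0.974 × (1.282/0.03)² = 46.25 — call this n₀.
Finite-population correction with N = 195: n = n₀ / (1 + (n₀−1)/N) = 46.25 / 1.232 = 37.54
Round up: n = 38.

38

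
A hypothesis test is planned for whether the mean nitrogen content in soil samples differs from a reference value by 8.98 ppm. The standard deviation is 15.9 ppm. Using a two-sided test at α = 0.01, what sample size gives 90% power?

47

For a one-sample z-test, n = ((z_{α/2} + z_β)·σ/δ)².
z_{α/2} = 2.576 (two-sided α = 0.01); z_β = 1.282 (power 90% → β = 0.1).
n = (3.858 × 15.9 / 8.98)² = 46.66
Round up: n = 47.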